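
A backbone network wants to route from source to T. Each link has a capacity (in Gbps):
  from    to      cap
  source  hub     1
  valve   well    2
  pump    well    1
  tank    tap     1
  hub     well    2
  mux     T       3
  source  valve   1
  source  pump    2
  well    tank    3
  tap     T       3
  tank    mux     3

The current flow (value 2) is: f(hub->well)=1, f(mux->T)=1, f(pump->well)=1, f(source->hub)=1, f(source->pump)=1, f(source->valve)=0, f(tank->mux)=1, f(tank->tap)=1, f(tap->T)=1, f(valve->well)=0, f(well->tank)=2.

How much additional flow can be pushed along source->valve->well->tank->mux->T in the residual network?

1

Residual capacities along the path: source->valve: 1, valve->well: 2, well->tank: 1, tank->mux: 2, mux->T: 2.
Minimum is 1.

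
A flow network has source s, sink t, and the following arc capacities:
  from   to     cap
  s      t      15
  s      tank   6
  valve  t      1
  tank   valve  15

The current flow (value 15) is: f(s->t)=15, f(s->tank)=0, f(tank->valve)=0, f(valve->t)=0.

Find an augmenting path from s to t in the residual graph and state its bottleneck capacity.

s->tank->valve->t, bottleneck 1

Residual along s->tank->valve->t: s->tank: 6, tank->valve: 15, valve->t: 1.
Bottleneck = min = 1.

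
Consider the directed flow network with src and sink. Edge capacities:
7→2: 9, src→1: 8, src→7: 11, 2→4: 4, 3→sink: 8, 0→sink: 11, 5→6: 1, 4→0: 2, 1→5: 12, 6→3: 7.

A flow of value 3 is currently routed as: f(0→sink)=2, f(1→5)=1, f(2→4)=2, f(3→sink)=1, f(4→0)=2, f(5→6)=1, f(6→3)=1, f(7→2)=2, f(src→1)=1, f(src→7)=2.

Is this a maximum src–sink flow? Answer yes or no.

Yes

Residual reachable from src: {1, 2, 4, 5, 7, src}; sink is not reachable.
Saturated cut: 4→0, 5→6 with total capacity 3 = current flow value. Flow is maximum.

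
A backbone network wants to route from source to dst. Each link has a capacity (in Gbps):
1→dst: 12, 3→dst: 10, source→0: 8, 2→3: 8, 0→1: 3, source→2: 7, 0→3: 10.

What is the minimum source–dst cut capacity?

Max flow = 13 (via 3 augmenting paths).
In the residual at optimum, the set reachable from source is {0, 2, 3, source}.
Cut edges: 0→1 (cap 3), 3→dst (cap 10). Sum = 13.

13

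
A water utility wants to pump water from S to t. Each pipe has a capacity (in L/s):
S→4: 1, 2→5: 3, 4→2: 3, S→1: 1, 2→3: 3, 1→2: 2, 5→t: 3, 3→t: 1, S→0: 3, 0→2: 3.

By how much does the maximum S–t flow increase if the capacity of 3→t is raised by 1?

Original max flow = 4.
After raising cap(3→t), augmenting paths through that edge carry 1 more unit.
New max flow = 5. Increase = 1.

1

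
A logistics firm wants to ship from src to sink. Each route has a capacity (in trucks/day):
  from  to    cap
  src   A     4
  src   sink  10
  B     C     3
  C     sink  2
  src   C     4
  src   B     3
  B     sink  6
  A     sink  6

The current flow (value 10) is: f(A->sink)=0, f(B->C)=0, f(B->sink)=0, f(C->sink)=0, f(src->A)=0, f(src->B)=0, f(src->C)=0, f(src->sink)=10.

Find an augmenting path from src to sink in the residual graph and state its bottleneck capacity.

src->B->sink, bottleneck 3

Residual along src->B->sink: src->B: 3, B->sink: 6.
Bottleneck = min = 3.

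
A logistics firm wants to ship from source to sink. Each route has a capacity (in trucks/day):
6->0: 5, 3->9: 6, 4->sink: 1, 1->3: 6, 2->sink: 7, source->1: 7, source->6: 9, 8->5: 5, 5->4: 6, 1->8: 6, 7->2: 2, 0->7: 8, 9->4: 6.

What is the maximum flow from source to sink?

3

Augment source->6->0->7->2->sink: bottleneck 2. Total 2.
Augment source->1->8->5->4->sink: bottleneck 1. Total 3.
No augmenting path remains in the residual graph.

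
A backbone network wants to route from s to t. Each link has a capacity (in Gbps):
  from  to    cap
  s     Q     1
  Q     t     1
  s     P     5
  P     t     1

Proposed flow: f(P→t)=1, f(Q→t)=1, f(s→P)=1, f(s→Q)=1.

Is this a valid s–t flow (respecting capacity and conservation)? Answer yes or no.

Yes

Every edge has 0 ≤ f(e) ≤ cap(e).
At each intermediate node, inflow equals outflow.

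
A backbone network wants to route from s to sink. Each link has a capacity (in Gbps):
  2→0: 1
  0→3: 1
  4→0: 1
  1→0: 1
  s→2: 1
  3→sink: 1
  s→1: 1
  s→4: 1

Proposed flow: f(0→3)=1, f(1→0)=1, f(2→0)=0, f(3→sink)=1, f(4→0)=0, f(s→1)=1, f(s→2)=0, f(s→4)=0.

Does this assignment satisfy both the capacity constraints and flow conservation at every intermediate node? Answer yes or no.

Yes

Every edge has 0 ≤ f(e) ≤ cap(e).
At each intermediate node, inflow equals outflow.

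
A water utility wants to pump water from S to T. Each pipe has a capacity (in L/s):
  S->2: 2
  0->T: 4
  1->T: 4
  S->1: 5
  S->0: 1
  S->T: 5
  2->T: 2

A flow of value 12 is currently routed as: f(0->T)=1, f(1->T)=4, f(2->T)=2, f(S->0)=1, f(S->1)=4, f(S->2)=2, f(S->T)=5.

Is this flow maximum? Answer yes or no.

Residual reachable from S: {1, S}; T is not reachable.
Saturated cut: S->2, S->0, S->T, 1->T with total capacity 12 = current flow value. Flow is maximum.

Yes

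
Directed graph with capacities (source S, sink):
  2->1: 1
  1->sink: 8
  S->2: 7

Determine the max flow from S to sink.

1

Augment S->2->1->sink: bottleneck 1. Total 1.
No augmenting path remains in the residual graph.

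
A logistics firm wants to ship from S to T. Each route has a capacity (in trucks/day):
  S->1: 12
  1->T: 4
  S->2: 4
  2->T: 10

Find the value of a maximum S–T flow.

Augment S->1->T: bottleneck 4. Total 4.
Augment S->2->T: bottleneck 4. Total 8.
No augmenting path remains in the residual graph.

8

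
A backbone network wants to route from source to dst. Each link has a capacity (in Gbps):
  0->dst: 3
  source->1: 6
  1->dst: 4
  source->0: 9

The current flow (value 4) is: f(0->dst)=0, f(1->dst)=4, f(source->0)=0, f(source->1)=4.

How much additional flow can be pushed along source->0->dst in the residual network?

Residual capacities along the path: source->0: 9, 0->dst: 3.
Minimum is 3.

3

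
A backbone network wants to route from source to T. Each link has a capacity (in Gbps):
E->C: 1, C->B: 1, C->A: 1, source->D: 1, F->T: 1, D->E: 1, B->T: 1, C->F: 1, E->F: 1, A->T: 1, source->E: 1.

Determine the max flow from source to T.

2

Augment source->E->F->T: bottleneck 1. Total 1.
Augment source->D->E->C->B->T: bottleneck 1. Total 2.
No augmenting path remains in the residual graph.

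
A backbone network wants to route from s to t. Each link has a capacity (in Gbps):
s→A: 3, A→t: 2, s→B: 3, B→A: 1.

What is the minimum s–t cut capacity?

2

Max flow = 2 (via 1 augmenting path).
In the residual at optimum, the set reachable from s is {A, B, s}.
Cut edges: A→t (cap 2). Sum = 2.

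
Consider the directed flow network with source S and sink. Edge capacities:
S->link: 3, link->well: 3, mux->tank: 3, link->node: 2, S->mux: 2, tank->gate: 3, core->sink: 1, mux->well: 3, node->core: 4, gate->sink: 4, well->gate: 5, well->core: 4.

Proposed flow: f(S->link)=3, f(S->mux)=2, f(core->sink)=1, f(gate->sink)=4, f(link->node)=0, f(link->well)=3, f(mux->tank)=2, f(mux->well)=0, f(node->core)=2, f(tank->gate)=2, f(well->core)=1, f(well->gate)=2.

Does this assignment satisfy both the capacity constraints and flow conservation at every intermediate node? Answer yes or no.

No

Conservation fails at node: inflow 0 ≠ outflow 2.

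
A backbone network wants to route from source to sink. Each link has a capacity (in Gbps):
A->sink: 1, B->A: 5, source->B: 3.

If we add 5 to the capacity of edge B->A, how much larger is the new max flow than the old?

0

Original max flow = 1.
Edge B->A does not cross the min cut (source side {A, B, source}), so extra capacity there cannot help.
New max flow = 1. Increase = 0.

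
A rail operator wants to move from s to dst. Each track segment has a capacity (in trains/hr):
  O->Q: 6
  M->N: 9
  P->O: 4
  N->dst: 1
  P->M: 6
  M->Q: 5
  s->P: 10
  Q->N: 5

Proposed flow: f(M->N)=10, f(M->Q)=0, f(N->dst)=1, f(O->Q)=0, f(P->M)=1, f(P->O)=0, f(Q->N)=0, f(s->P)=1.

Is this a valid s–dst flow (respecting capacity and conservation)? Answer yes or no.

Capacity violated on M->N: flow 10 > capacity 9.

No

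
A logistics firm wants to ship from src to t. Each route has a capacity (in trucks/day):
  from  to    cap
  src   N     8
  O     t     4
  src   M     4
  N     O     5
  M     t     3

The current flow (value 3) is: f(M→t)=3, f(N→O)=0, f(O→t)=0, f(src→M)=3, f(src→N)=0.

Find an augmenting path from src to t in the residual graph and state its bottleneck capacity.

src→N→O→t, bottleneck 4

Residual along src→N→O→t: src→N: 8, N→O: 5, O→t: 4.
Bottleneck = min = 4.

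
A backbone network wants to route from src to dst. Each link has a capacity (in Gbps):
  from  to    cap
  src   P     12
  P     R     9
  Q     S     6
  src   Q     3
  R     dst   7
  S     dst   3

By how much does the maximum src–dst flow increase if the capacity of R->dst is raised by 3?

Original max flow = 10.
After raising cap(R->dst), augmenting paths through that edge carry 2 more units.
New max flow = 12. Increase = 2.

2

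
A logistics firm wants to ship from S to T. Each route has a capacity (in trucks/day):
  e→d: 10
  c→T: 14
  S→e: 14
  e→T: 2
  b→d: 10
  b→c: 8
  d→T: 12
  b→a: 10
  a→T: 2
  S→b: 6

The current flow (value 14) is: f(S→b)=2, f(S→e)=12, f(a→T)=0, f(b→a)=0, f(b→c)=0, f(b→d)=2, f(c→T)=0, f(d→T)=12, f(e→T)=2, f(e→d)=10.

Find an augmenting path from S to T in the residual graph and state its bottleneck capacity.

Residual along S→b→a→T: S→b: 4, b→a: 10, a→T: 2.
Bottleneck = min = 2.

S→b→a→T, bottleneck 2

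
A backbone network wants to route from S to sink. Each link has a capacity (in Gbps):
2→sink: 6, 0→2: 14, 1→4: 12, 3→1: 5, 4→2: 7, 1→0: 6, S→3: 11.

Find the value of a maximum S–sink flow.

5

Augment S→3→1→4→2→sink: bottleneck 5. Total 5.
No augmenting path remains in the residual graph.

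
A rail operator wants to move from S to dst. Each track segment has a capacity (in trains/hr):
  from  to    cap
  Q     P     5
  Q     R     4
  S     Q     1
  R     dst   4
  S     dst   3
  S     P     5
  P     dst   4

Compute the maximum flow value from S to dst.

Augment S→dst: bottleneck 3. Total 3.
Augment S→P→dst: bottleneck 4. Total 7.
Augment S→Q→R→dst: bottleneck 1. Total 8.
No augmenting path remains in the residual graph.

8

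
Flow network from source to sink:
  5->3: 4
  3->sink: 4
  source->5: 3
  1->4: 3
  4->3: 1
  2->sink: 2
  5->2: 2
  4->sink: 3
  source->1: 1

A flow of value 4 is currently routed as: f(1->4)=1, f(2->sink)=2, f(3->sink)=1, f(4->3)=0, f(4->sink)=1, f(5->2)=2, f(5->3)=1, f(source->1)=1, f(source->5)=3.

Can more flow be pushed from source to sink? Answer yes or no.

No

Residual reachable from source: {source}; sink is not reachable.
Saturated cut: source->1, source->5 with total capacity 4 = current flow value. Flow is maximum.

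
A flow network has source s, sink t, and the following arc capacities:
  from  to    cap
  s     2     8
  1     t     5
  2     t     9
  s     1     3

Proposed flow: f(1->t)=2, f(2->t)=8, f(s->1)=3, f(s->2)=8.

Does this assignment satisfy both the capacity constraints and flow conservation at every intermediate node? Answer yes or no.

Conservation fails at 1: inflow 3 ≠ outflow 2.

No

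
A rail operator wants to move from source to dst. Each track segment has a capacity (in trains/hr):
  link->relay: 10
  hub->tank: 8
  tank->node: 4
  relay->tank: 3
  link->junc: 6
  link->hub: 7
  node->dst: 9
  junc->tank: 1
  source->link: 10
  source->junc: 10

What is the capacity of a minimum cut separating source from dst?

4

Max flow = 4 (via 2 augmenting paths).
In the residual at optimum, the set reachable from source is {hub, junc, link, relay, source, tank}.
Cut edges: tank->node (cap 4). Sum = 4.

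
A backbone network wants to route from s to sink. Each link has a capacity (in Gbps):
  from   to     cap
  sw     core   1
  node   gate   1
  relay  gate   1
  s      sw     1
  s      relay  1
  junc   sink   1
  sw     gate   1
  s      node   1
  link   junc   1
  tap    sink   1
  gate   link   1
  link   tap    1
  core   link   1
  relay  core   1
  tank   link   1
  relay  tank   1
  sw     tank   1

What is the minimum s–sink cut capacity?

2

Max flow = 2 (via 2 augmenting paths).
In the residual at optimum, the set reachable from s is {core, gate, link, node, relay, s, sw, tank}.
Cut edges: link→junc (cap 1), link→tap (cap 1). Sum = 2.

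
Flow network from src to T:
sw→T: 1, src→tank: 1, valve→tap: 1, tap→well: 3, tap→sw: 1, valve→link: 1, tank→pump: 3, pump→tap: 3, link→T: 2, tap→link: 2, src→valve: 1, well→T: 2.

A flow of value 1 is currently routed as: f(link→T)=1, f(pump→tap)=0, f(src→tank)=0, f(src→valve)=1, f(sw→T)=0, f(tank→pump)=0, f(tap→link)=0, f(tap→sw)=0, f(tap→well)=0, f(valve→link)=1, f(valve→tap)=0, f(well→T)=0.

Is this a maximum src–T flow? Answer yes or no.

Residual path src→tank→pump→tap→link→T has bottleneck 1 > 0.
Pushing 1 along it raises the flow to 2, so the given flow is not maximum.

No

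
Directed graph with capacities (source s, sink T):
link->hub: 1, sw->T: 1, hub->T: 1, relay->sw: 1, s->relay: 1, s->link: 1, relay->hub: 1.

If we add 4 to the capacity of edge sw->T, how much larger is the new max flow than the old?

0

Original max flow = 2.
Edge sw->T does not cross the min cut (source side {s}), so extra capacity there cannot help.
New max flow = 2. Increase = 0.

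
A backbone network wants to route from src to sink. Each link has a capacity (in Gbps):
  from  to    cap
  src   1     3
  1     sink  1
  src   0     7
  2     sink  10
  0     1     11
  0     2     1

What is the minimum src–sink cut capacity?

Max flow = 2 (via 2 augmenting paths).
In the residual at optimum, the set reachable from src is {0, 1, src}.
Cut edges: 0→2 (cap 1), 1→sink (cap 1). Sum = 2.

2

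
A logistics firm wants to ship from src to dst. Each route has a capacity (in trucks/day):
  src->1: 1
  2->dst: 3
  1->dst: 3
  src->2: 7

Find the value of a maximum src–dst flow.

Augment src->2->dst: bottleneck 3. Total 3.
Augment src->1->dst: bottleneck 1. Total 4.
No augmenting path remains in the residual graph.

4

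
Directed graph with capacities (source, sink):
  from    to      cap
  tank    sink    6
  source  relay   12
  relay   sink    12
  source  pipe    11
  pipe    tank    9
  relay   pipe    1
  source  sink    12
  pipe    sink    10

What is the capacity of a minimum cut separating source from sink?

Max flow = 35 (via 4 augmenting paths).
In the residual at optimum, the set reachable from source is {source}.
Cut edges: source→relay (cap 12), source→pipe (cap 11), source→sink (cap 12). Sum = 35.

35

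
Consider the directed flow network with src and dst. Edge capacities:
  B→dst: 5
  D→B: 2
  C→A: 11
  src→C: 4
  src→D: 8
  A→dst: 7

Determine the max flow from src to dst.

Augment src→C→A→dst: bottleneck 4. Total 4.
Augment src→D→B→dst: bottleneck 2. Total 6.
No augmenting path remains in the residual graph.

6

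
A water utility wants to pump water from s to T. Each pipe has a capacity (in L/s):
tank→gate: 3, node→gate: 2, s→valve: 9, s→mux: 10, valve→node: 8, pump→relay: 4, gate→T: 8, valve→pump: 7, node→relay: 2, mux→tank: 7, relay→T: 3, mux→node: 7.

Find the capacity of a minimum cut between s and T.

8

Max flow = 8 (via 4 augmenting paths).
In the residual at optimum, the set reachable from s is {mux, node, pump, relay, s, tank, valve}.
Cut edges: tank→gate (cap 3), node→gate (cap 2), relay→T (cap 3). Sum = 8.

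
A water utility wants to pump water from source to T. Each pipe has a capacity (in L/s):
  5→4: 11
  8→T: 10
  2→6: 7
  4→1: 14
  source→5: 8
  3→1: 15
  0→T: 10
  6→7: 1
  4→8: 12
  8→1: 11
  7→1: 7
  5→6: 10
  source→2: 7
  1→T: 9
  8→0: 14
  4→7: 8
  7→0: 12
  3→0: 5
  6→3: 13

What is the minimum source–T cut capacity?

Max flow = 15 (via 3 augmenting paths).
In the residual at optimum, the set reachable from source is {source}.
Cut edges: source→5 (cap 8), source→2 (cap 7). Sum = 15.

15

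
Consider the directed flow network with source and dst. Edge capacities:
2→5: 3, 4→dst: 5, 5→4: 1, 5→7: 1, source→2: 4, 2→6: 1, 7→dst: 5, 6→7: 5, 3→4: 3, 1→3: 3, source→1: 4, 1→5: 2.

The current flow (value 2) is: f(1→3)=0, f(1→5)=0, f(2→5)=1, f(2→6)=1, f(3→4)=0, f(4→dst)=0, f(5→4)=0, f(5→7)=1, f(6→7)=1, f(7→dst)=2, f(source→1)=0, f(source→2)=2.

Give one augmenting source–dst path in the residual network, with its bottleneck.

source→2→5→4→dst, bottleneck 1

Residual along source→2→5→4→dst: source→2: 2, 2→5: 2, 5→4: 1, 4→dst: 5.
Bottleneck = min = 1.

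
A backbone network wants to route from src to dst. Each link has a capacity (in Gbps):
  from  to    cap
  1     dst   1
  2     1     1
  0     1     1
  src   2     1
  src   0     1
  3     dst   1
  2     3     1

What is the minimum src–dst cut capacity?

Max flow = 2 (via 2 augmenting paths).
In the residual at optimum, the set reachable from src is {src}.
Cut edges: src->2 (cap 1), src->0 (cap 1). Sum = 2.

2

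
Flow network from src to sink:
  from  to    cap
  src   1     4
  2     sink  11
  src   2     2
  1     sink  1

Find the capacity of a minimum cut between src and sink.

Max flow = 3 (via 2 augmenting paths).
In the residual at optimum, the set reachable from src is {1, src}.
Cut edges: src->2 (cap 2), 1->sink (cap 1). Sum = 3.

3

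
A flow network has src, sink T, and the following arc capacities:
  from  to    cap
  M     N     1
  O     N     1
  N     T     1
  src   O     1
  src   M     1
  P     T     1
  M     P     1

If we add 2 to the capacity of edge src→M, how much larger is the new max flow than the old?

0

Original max flow = 2.
Even with extra capacity on src→M, another cut of capacity 2 remains binding.
New max flow = 2. Increase = 0.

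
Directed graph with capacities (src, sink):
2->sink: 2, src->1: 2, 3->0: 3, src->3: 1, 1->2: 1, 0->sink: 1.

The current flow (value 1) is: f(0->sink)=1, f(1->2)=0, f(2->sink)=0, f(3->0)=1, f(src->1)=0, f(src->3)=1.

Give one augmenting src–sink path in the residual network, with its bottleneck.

src->1->2->sink, bottleneck 1

Residual along src->1->2->sink: src->1: 2, 1->2: 1, 2->sink: 2.
Bottleneck = min = 1.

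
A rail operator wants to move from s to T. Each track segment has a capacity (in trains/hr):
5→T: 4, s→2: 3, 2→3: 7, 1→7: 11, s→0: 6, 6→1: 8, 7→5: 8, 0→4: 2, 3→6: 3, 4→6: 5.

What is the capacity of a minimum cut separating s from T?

4

Max flow = 4 (via 2 augmenting paths).
In the residual at optimum, the set reachable from s is {0, 1, 2, 3, 4, 5, 6, 7, s}.
Cut edges: 5→T (cap 4). Sum = 4.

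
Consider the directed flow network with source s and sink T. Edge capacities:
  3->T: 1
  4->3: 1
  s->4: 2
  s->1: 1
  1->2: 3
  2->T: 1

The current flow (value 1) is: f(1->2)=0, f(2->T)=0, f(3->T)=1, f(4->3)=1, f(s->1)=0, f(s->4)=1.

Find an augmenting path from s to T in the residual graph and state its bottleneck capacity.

s->1->2->T, bottleneck 1

Residual along s->1->2->T: s->1: 1, 1->2: 3, 2->T: 1.
Bottleneck = min = 1.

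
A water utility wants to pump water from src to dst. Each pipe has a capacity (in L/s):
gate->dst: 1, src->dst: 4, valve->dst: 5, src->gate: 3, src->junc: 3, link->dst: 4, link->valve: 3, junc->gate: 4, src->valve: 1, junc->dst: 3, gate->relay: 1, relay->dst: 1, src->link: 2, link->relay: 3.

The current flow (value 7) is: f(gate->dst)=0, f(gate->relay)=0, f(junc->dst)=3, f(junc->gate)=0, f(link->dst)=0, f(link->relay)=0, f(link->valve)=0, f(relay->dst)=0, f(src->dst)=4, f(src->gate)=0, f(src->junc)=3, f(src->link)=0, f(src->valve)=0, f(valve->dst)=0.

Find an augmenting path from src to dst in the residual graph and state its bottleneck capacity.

src->gate->dst, bottleneck 1

Residual along src->gate->dst: src->gate: 3, gate->dst: 1.
Bottleneck = min = 1.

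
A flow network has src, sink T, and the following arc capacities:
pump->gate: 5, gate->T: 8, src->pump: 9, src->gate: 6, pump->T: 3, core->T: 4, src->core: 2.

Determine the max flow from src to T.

13

Augment src->pump->T: bottleneck 3. Total 3.
Augment src->core->T: bottleneck 2. Total 5.
Augment src->gate->T: bottleneck 6. Total 11.
Augment src->pump->gate->T: bottleneck 2. Total 13.
No augmenting path remains in the residual graph.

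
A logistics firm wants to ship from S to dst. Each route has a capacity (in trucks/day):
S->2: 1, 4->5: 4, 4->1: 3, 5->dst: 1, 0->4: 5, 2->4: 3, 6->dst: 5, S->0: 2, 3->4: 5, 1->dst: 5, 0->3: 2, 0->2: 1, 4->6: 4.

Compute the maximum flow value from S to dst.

Augment S->0->4->6->dst: bottleneck 2. Total 2.
Augment S->2->4->6->dst: bottleneck 1. Total 3.
No augmenting path remains in the residual graph.

3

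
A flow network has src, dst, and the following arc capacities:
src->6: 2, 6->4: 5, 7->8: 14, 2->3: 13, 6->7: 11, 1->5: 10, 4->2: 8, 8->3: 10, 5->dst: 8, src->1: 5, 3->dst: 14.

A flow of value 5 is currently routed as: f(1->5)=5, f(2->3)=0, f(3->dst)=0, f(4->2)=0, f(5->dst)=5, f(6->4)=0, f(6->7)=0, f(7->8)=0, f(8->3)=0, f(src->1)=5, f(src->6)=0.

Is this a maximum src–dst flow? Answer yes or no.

Residual path src->6->4->2->3->dst has bottleneck 2 > 0.
Pushing 2 along it raises the flow to 7, so the given flow is not maximum.

No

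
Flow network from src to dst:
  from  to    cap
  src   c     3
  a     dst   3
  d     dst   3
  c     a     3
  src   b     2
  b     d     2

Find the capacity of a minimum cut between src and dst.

5

Max flow = 5 (via 2 augmenting paths).
In the residual at optimum, the set reachable from src is {src}.
Cut edges: src→b (cap 2), src→c (cap 3). Sum = 5.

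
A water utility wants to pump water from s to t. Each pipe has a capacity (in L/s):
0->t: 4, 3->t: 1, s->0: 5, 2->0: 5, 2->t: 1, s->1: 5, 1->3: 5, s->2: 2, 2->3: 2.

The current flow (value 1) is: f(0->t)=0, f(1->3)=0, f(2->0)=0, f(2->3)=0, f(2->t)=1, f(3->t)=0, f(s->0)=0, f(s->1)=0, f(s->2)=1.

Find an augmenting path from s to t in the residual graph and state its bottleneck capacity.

s->0->t, bottleneck 4

Residual along s->0->t: s->0: 5, 0->t: 4.
Bottleneck = min = 4.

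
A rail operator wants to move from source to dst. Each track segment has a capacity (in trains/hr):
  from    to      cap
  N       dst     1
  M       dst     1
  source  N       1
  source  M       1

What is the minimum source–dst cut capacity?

2

Max flow = 2 (via 2 augmenting paths).
In the residual at optimum, the set reachable from source is {source}.
Cut edges: source→N (cap 1), source→M (cap 1). Sum = 2.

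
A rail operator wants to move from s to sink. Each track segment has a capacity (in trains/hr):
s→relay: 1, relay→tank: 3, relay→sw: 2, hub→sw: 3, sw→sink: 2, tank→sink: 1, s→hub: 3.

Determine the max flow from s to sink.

Augment s→relay→tank→sink: bottleneck 1. Total 1.
Augment s→hub→sw→sink: bottleneck 2. Total 3.
No augmenting path remains in the residual graph.

3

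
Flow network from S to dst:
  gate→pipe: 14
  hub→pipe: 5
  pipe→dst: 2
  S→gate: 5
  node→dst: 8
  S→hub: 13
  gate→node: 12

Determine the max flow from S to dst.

Augment S→gate→node→dst: bottleneck 5. Total 5.
Augment S→hub→pipe→dst: bottleneck 2. Total 7.
No augmenting path remains in the residual graph.

7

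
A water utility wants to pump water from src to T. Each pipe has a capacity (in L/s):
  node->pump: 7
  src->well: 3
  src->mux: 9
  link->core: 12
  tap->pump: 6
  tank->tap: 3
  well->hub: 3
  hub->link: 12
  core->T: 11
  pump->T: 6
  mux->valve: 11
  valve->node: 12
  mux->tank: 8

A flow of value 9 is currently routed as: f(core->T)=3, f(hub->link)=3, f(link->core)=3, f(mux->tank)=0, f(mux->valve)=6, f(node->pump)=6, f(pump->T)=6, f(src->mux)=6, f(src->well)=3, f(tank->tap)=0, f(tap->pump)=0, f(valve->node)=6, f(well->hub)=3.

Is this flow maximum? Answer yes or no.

Residual reachable from src: {mux, node, pump, src, tank, tap, valve}; T is not reachable.
Saturated cut: src->well, pump->T with total capacity 9 = current flow value. Flow is maximum.

Yes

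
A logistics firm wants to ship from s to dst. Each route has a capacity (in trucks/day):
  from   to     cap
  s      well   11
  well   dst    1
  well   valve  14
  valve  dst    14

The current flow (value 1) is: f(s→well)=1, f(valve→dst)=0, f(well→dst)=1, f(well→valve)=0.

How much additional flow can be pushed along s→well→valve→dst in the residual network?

Residual capacities along the path: s→well: 10, well→valve: 14, valve→dst: 14.
Minimum is 10.

10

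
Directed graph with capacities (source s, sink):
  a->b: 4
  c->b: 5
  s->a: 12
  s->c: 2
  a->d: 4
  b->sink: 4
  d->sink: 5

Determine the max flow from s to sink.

Augment s->c->b->sink: bottleneck 2. Total 2.
Augment s->a->b->sink: bottleneck 2. Total 4.
Augment s->a->d->sink: bottleneck 4. Total 8.
No augmenting path remains in the residual graph.

8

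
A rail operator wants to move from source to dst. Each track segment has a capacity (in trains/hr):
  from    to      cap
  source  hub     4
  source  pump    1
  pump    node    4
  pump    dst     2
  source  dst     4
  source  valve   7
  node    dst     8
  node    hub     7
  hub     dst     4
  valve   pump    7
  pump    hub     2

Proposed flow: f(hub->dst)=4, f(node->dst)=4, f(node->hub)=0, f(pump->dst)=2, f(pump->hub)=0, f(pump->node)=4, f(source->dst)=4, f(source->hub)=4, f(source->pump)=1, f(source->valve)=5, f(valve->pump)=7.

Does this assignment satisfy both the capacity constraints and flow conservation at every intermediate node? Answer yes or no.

Conservation fails at valve: inflow 5 ≠ outflow 7.

No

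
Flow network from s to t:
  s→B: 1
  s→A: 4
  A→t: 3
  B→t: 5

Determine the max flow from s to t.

4

Augment s→B→t: bottleneck 1. Total 1.
Augment s→A→t: bottleneck 3. Total 4.
No augmenting path remains in the residual graph.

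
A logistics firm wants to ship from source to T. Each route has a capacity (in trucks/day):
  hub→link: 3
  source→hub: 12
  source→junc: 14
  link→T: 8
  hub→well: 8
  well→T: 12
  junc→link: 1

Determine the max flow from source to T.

12

Augment source→hub→well→T: bottleneck 8. Total 8.
Augment source→hub→link→T: bottleneck 3. Total 11.
Augment source→junc→link→T: bottleneck 1. Total 12.
No augmenting path remains in the residual graph.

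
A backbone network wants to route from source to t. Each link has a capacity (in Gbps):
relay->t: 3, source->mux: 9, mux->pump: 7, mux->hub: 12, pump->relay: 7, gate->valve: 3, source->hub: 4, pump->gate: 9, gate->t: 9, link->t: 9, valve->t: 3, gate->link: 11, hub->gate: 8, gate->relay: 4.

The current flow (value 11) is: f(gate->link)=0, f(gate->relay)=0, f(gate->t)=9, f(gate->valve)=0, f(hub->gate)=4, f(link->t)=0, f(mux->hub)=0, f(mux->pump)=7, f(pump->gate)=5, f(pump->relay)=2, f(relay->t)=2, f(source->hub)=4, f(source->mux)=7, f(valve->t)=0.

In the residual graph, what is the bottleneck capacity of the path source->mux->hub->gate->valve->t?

2

Residual capacities along the path: source->mux: 2, mux->hub: 12, hub->gate: 4, gate->valve: 3, valve->t: 3.
Minimum is 2.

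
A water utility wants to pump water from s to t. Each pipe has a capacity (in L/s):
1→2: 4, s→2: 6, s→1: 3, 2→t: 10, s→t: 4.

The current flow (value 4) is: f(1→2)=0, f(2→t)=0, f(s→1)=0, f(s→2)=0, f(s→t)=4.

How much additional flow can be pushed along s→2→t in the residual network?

6

Residual capacities along the path: s→2: 6, 2→t: 10.
Minimum is 6.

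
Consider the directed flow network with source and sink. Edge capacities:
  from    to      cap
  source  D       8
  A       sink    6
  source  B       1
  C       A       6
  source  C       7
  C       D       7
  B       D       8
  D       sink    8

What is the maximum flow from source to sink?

Augment source→D→sink: bottleneck 8. Total 8.
Augment source→C→A→sink: bottleneck 6. Total 14.
No augmenting path remains in the residual graph.

14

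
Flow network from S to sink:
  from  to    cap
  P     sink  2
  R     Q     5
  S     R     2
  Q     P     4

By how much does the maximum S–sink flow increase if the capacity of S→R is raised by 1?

Original max flow = 2.
Even with extra capacity on S→R, another cut of capacity 2 remains binding.
New max flow = 2. Increase = 0.

0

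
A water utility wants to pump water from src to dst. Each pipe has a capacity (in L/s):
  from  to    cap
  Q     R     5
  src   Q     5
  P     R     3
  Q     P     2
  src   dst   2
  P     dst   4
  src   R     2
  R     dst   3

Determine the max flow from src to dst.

7

Augment src→dst: bottleneck 2. Total 2.
Augment src→R→dst: bottleneck 2. Total 4.
Augment src→Q→P→dst: bottleneck 2. Total 6.
Augment src→Q→R→dst: bottleneck 1. Total 7.
No augmenting path remains in the residual graph.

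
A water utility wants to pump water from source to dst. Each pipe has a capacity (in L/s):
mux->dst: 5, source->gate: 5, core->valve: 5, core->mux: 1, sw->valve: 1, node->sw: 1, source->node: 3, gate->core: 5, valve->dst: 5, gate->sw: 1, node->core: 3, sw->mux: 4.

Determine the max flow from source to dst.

Augment source->gate->sw->valve->dst: bottleneck 1. Total 1.
Augment source->gate->core->mux->dst: bottleneck 1. Total 2.
Augment source->gate->core->valve->dst: bottleneck 3. Total 5.
Augment source->node->core->valve->dst: bottleneck 1. Total 6.
Augment source->node->sw->mux->dst: bottleneck 1. Total 7.
Augment source->node->core->valve->sw->mux->dst: bottleneck 1. Total 8.
No augmenting path remains in the residual graph.

8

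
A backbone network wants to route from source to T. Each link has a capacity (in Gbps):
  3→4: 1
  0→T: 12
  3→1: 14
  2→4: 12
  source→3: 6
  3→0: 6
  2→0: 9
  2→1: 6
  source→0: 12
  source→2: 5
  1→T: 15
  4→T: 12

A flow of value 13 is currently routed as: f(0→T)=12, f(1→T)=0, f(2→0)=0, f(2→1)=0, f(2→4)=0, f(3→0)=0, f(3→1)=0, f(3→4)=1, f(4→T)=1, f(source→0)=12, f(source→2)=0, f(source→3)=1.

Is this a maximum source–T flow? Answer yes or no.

No

Residual path source→3→1→T has bottleneck 5 > 0.
Pushing 5 along it raises the flow to 18, so the given flow is not maximum.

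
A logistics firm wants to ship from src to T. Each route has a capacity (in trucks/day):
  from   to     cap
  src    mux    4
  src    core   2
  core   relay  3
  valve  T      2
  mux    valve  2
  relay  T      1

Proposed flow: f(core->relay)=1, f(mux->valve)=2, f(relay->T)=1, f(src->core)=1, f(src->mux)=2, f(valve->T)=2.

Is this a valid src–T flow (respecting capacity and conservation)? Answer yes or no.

Yes

Every edge has 0 ≤ f(e) ≤ cap(e).
At each intermediate node, inflow equals outflow.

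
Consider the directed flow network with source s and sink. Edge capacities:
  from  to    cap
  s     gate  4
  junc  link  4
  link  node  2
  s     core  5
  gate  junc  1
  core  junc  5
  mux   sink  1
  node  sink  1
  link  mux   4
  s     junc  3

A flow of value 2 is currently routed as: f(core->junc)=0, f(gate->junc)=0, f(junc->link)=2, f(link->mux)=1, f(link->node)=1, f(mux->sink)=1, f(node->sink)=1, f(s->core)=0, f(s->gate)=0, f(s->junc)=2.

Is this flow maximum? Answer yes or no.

Yes

Residual reachable from s: {core, gate, junc, link, mux, node, s}; sink is not reachable.
Saturated cut: mux->sink, node->sink with total capacity 2 = current flow value. Flow is maximum.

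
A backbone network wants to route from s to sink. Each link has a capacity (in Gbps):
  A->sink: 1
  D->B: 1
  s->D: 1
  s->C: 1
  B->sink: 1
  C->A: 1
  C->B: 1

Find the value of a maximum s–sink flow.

Augment s->D->B->sink: bottleneck 1. Total 1.
Augment s->C->A->sink: bottleneck 1. Total 2.
No augmenting path remains in the residual graph.

2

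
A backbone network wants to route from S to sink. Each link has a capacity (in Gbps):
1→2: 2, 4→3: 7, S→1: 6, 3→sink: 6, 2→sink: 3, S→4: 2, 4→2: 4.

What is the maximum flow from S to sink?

4

Augment S→4→3→sink: bottleneck 2. Total 2.
Augment S→1→2→sink: bottleneck 2. Total 4.
No augmenting path remains in the residual graph.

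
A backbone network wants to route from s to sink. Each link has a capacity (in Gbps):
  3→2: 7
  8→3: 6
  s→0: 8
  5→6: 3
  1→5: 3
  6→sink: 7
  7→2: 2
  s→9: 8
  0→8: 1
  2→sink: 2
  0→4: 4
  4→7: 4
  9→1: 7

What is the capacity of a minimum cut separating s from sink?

Max flow = 5 (via 2 augmenting paths).
In the residual at optimum, the set reachable from s is {0, 1, 2, 3, 4, 7, 8, 9, s}.
Cut edges: 1→5 (cap 3), 2→sink (cap 2). Sum = 5.

5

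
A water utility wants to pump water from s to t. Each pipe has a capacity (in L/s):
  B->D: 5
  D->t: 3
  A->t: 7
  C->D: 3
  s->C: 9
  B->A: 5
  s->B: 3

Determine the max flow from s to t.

Augment s->B->A->t: bottleneck 3. Total 3.
Augment s->C->D->t: bottleneck 3. Total 6.
No augmenting path remains in the residual graph.

6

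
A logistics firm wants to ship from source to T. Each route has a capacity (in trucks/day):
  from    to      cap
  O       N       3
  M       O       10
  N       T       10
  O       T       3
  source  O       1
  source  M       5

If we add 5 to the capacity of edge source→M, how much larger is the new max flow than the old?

Original max flow = 6.
Even with extra capacity on source→M, another cut of capacity 6 remains binding.
New max flow = 6. Increase = 0.

0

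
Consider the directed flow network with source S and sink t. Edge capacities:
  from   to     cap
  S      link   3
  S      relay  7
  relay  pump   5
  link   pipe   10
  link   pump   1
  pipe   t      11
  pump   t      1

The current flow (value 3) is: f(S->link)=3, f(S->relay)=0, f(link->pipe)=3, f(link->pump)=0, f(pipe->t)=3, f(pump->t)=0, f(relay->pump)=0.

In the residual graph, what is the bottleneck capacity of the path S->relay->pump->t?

1

Residual capacities along the path: S->relay: 7, relay->pump: 5, pump->t: 1.
Minimum is 1.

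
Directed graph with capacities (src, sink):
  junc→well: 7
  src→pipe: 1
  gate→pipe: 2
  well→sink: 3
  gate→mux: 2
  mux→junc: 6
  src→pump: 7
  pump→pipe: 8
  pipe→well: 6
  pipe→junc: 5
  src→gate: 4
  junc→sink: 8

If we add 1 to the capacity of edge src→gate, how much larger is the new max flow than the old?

Original max flow = 10.
Edge src→gate does not cross the min cut (source side {gate, pipe, pump, src, well}), so extra capacity there cannot help.
New max flow = 10. Increase = 0.

0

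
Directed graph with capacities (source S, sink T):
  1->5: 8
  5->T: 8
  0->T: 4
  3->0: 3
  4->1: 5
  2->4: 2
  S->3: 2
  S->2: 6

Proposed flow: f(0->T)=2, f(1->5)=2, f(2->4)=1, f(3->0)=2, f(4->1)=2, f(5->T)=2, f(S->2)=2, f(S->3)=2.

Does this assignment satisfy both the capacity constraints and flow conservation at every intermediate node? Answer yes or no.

Conservation fails at 2: inflow 2 ≠ outflow 1.

No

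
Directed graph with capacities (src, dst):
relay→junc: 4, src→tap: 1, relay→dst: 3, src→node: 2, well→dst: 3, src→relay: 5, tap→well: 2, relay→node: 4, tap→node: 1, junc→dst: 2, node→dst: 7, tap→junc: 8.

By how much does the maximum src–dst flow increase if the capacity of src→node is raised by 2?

2

Original max flow = 8.
After raising cap(src→node), augmenting paths through that edge carry 2 more units.
New max flow = 10. Increase = 2.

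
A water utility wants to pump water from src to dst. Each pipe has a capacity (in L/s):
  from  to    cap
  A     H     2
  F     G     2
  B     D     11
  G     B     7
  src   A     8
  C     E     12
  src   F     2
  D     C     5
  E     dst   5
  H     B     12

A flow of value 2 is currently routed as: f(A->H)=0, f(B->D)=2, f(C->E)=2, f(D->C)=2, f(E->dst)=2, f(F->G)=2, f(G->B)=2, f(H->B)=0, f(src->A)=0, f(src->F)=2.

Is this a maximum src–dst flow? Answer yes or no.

No

Residual path src->A->H->B->D->C->E->dst has bottleneck 2 > 0.
Pushing 2 along it raises the flow to 4, so the given flow is not maximum.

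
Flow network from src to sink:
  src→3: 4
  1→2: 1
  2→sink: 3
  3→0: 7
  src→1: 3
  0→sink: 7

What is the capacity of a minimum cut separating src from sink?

Max flow = 5 (via 2 augmenting paths).
In the residual at optimum, the set reachable from src is {1, src}.
Cut edges: 1→2 (cap 1), src→3 (cap 4). Sum = 5.

5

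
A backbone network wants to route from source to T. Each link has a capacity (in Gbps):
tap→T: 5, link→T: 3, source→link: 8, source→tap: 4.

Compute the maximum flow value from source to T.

Augment source→link→T: bottleneck 3. Total 3.
Augment source→tap→T: bottleneck 4. Total 7.
No augmenting path remains in the residual graph.

7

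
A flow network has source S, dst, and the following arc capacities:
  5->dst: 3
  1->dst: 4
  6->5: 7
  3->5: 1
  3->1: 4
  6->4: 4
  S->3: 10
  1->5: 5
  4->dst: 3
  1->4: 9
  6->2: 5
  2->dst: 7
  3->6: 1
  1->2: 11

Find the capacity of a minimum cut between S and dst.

6

Max flow = 6 (via 3 augmenting paths).
In the residual at optimum, the set reachable from S is {3, S}.
Cut edges: 3->6 (cap 1), 3->1 (cap 4), 3->5 (cap 1). Sum = 6.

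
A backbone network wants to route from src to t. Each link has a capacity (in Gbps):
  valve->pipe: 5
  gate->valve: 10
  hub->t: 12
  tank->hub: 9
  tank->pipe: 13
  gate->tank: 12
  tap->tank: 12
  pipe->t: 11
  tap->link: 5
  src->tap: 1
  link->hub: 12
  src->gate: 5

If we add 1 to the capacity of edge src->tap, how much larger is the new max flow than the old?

Original max flow = 6.
After raising cap(src->tap), augmenting paths through that edge carry 1 more unit.
New max flow = 7. Increase = 1.

1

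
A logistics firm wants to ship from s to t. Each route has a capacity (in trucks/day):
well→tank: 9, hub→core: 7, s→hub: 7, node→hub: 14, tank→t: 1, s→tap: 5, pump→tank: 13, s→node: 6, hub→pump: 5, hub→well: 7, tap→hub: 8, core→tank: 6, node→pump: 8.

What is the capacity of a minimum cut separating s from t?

1

Max flow = 1 (via 1 augmenting path).
In the residual at optimum, the set reachable from s is {core, hub, node, pump, s, tank, tap, well}.
Cut edges: tank→t (cap 1). Sum = 1.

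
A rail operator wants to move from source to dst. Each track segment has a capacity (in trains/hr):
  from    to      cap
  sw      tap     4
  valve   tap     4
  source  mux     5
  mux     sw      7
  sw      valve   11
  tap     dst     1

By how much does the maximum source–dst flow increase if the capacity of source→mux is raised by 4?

Original max flow = 1.
Edge source→mux does not cross the min cut (source side {mux, source, sw, tap, valve}), so extra capacity there cannot help.
New max flow = 1. Increase = 0.

0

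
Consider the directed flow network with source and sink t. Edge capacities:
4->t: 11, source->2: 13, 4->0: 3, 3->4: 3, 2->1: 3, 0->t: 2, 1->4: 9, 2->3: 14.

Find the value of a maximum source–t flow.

Augment source->2->3->4->t: bottleneck 3. Total 3.
Augment source->2->1->4->t: bottleneck 3. Total 6.
No augmenting path remains in the residual graph.

6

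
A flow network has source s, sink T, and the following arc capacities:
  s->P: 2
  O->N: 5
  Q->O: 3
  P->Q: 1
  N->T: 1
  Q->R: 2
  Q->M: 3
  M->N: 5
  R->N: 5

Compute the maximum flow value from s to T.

1

Augment s->P->Q->O->N->T: bottleneck 1. Total 1.
No augmenting path remains in the residual graph.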